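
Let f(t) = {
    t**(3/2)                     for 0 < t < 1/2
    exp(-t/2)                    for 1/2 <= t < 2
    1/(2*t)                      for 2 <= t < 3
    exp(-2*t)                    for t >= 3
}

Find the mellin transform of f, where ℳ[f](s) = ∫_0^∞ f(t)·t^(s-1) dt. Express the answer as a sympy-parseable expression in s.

along the cuts 1/2, 2, 3, ℳ[f](s) splits into 4 integrals
segment [0, 1/2) carries t**(3/2); integrate it
for t in [1/2, 2): the term is ∫ exp(-t/2)·t^(s-1)
[2, 3) adds the kernel integral of 1/(2*t)
between 3 and ∞ the integrand is exp(-2*t)·t^(s-1)

(12*24**s*(s - 1)*(2*s + 3)*uppergamma(s, 1/4) - 12*24**s*(s - 1)*(2*s + 3)*uppergamma(s, 1) - 3*24**s*(2*s + 3) + 2*36**s*(2*s + 3) + 12*6**s*(s - 1)*(2*s + 3)*uppergamma(s, 6) + 6*sqrt(2)*6**s*(s - 1))/(12*12**s*(s - 1)*(2*s + 3))
  Re(s) > -3/2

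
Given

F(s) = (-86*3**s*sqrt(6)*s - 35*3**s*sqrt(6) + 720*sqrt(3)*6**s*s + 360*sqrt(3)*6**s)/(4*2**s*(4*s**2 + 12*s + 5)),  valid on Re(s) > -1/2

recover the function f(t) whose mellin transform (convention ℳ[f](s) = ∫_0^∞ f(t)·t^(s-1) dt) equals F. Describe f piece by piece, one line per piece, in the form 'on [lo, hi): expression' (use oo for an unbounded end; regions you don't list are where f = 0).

on [0, 3/2): sqrt(t)/2
on [3/2, 3): 5*t**(5/2)

linearity at 3/2 turns ℳ[f](s) into 2 summed integrals
segment [0, 3/2) carries sqrt(t)/2; integrate it
segment [3/2, 3) carries 5*t**(5/2); integrate it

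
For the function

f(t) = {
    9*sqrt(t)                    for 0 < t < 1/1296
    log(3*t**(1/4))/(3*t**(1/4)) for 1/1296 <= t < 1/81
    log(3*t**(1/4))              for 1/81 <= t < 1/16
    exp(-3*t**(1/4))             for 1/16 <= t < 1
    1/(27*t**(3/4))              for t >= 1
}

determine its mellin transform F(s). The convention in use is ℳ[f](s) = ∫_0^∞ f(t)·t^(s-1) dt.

(1728*2**(4*s)*s**2*(4*s - 3)*(4*s + 2)*(16*s**2 - 8*s + 1)*uppergamma(4*s, 3/2) - 1728*2**(4*s)*s**2*(4*s - 3)*(4*s + 2)*(16*s**2 - 8*s + 1)*uppergamma(4*s, 3) - 1728*2**(4*s)*s**2*(4*s - 3)*(4*s + 2) + 108*2**(4*s)*(4*s - 3)*(4*s + 2)*(16*s**2 - 8*s + 1) - 432*3**(4*s)*s*(4*s - 3)*(4*s + 2)*(16*s**2 - 8*s + 1)*log(2) + 432*3**(4*s)*s*(4*s - 3)*(4*s + 2)*(16*s**2 - 8*s + 1)*log(3) - 108*3**(4*s)*(4*s - 3)*(4*s + 2)*(16*s**2 - 8*s + 1) - 64*6**(4*s)*s**2*(4*s + 2)*(16*s**2 - 8*s + 1) + 13824*s**3*(4*s - 3)*(4*s + 2)*log(2) - 3456*s**2*(4*s - 3)*(4*s + 2)*log(2) + 3456*s**2*(4*s - 3)*(4*s + 2) + 432*s**2*(4*s - 3)*(16*s**2 - 8*s + 1))/(432*6**(4*s)*s**2*(4*s - 3)*(4*s + 2)*(16*s**2 - 8*s + 1))
  -1/2 < Re(s) < 3/4

peel off the power substitution: 9*t on [0, 1/36); log(3*sqrt(t))/(3*sqrt(t)) on [1/36, 1/9); log(3*sqrt(t)) on [1/9, 1/4); …
back out the power substitution: 9*t**2 on [0, 1/6); log(3*t)/(3*t) on [1/6, 1/3); log(3*t) on [1/3, 1/2); …
invert the common scale on t to get t**2 on [0, 1/2); log(t)/t on [1/2, 1); log(t) on [1, 3/2); …
cuts at 1/1296, 1/81, 1/16, 1: linearity sums the 5 kernel integrals
for t in [0, 1/1296): the term is ∫ 9*sqrt(t)·t^(s-1)
∫ over [1/1296, 1/81) of log(3*t**(1/4))/(3*t**(1/4))·t^(s-1) joins the sum
over [1/81, 1/16), the kernel integral of log(3*t**(1/4)) enters the sum
for t in [1/16, 1): the term is ∫ exp(-3*t**(1/4))·t^(s-1)
segment 1 to ∞ holds 1/(27*t**(3/4)); add its integral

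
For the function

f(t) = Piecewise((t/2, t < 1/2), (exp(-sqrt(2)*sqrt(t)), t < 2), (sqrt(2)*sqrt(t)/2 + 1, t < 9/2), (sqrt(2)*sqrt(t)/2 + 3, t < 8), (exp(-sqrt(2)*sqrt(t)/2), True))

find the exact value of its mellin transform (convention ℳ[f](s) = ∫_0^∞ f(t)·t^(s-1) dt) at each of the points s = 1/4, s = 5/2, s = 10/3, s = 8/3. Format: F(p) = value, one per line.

F(1/4) = 2**(3/4)*(-4*sqrt(3) - 8*sqrt(2)/3 - sqrt(pi)*erfc(sqrt(2)) + sqrt(2)*sqrt(pi)*erfc(sqrt(2)) + sqrt(pi)*erfc(1) + 443/30)
F(5/2) = sqrt(2)*(9100*E + 729120 + 118557*exp(2))*exp(-2)/560
F(10/3) = 2**(2/3)*(-2615652*3**(2/3) - 11960*uppergamma(20/3, 2) - 214656*2**(2/3) + 345 + 11960*uppergamma(20/3, 1) + 69648384*2**(1/3) + 765440*2**(2/3)*uppergamma(20/3, 2))/95680
F(8/3) = 2**(1/3)*(-152361*3**(1/3) - 1672*uppergamma(16/3, 2) - 18480*2**(1/3) + 57 + 1672*uppergamma(16/3, 1) + 1503744*2**(2/3) + 53504*2**(1/3)*uppergamma(16/3, 2))/6688

invert the common scale on t to get t on [0, 1/4); exp(-2*sqrt(t)) on [1/4, 1); sqrt(t) + 1 on [1, 9/4); …
remove the power substitution first: t**2 on [0, 1/2); exp(-2*t) on [1/2, 1); t + 1 on [1, 3/2); …
along the cuts 1/2, 2, 9/2, 8, ℳ[f](s) splits into 5 integrals
the [0, 1/2) slice contributes ∫ t/2·t^(s-1) dt
on [1/2, 2) integrate f = exp(-sqrt(2)*sqrt(t)) against the kernel
segment 2 to 9/2 holds (sqrt(2)*sqrt(t)/2 + 1); add its integral
for t in [9/2, 8): the term is ∫ (sqrt(2)*sqrt(t)/2 + 3)·t^(s-1)
over [8, ∞), the kernel integral of exp(-sqrt(2)*sqrt(t)/2) enters the sum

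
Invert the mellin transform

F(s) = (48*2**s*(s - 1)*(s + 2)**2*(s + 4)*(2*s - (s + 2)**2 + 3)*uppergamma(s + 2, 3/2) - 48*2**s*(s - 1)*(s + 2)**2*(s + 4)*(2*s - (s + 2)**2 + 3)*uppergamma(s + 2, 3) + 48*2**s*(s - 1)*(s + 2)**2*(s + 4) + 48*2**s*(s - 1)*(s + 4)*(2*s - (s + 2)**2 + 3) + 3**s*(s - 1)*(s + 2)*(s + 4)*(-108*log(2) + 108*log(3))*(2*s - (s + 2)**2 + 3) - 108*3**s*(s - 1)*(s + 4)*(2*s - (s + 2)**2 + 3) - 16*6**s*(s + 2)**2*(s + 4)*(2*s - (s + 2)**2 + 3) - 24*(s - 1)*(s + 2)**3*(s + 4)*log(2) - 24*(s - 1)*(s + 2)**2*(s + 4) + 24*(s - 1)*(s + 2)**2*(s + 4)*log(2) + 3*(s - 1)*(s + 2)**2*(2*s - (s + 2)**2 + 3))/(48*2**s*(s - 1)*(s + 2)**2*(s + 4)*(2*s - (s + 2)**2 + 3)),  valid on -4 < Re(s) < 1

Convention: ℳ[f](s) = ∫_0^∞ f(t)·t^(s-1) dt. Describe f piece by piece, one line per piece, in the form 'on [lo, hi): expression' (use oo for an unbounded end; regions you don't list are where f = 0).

on [0, 1/2): t**4
on [1/2, 1): t*log(t)
on [1, 3/2): t**2*log(t)
on [3/2, 3): t**2*exp(-t)
on [3, oo): 1/t

back out the shared t-power: t**2 on [0, 1/2); log(t)/t on [1/2, 1); log(t) on [1, 3/2); …
cuts at 1/2, 1, 3/2, 3: linearity sums the 5 kernel integrals
the [0, 1/2) slice contributes ∫ t**4·t^(s-1) dt
the [1/2, 1) slice contributes ∫ t*log(t)·t^(s-1) dt
[1, 3/2) adds the kernel integral of t**2*log(t)
on [3/2, 3) integrate f = t**2*exp(-t) against the kernel
over [3, ∞), the kernel integral of 1/t enters the sum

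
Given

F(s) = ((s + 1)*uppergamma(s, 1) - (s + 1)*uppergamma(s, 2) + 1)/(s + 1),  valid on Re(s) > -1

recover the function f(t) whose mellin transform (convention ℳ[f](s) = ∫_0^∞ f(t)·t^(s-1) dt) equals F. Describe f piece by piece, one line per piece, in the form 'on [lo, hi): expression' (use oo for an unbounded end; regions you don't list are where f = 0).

on [0, 1): t
on [1, 2): exp(-t)

linearity at 1 turns ℳ[f](s) into 2 summed integrals
between 0 and 1 the integrand is t·t^(s-1)
segment [1, 2) carries exp(-t); integrate it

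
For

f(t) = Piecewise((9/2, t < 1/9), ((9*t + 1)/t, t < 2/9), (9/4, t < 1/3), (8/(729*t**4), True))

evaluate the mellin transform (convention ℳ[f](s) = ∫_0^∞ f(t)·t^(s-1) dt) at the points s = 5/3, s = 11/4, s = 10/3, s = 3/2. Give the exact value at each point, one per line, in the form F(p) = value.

F(5/3) = 3**(2/3)*(-2268 + 727*3**(2/3) + 3024*2**(2/3))/11340
F(11/4) = sqrt(3)*(-2610 + 5299*3**(3/4) + 7740*2**(3/4))/280665
F(10/3) = 3**(1/3)*(-162 + 984*2**(1/3) + 1687*3**(1/3))/68040
F(3/2) = -7/9 + 167*sqrt(3)/810 + sqrt(2)

invert the shared t-power to get 9*t/2 on [0, 1/9); 9*t + 1 on [1/9, 2/9); 9*t/4 on [2/9, 1/3); …
strip the common scale on t: 3*t/2 on [0, 1/3); 3*t + 1 on [1/3, 2/3); 3*t/4 on [2/3, 1); …
undo the common scale on t: t on [0, 1/2); 2*t + 1 on [1/2, 1); t/2 on [1, 3/2); …
linearity at 1/9, 2/9, 1/3 turns ℳ[f](s) into 4 summed integrals
over [0, 1/9), the kernel integral of 9/2 enters the sum
segment [1/9, 2/9) carries (9*t + 1)/t; integrate it
piece [2/9, 1/3): integrate 9/4 against the kernel
over [1/3, ∞), the kernel integral of 8/(729*t**4) enters the sum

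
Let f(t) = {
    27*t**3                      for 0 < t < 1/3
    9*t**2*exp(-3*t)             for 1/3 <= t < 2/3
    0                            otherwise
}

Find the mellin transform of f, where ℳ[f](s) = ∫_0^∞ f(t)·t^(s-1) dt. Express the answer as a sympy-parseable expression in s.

((s + 3)*uppergamma(s + 2, 1) - (s + 3)*uppergamma(s + 2, 2) + 1)/(3**s*(s + 3))
  Re(s) > -3

invert the common scale on t to get t**3 on [0, 1); t**2*exp(-t) on [1, 2)
strip the shared t-power: t**2 on [0, 1); t*exp(-t) on [1, 2)
peel off the shared t-power: t on [0, 1); exp(-t) on [1, 2)
decompose at 1/3; ℳ[f](s) sums the 2 pieces' integrals
on [0, 1/3): add ∫ 27*t**3·t^(s-1) dt
for t in [1/3, 2/3): the term is ∫ 9*t**2*exp(-3*t)·t^(s-1)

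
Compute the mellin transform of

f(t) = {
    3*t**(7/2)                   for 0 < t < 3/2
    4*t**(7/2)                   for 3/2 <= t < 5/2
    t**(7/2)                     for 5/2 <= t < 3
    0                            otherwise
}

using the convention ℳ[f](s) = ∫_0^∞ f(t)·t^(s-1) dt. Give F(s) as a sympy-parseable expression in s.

decompose at 3/2, 5/2; ℳ[f](s) sums the 3 pieces' integrals
piece [0, 3/2): integrate 3*t**(7/2) against the kernel
for t in [3/2, 5/2): the term is ∫ 4*t**(7/2)·t^(s-1)
piece [5/2, 3): integrate t**(7/2) against the kernel

2*(3**(s + 7/2) - (3/2)**(s + 7/2) + 3*(5/2)**(s + 7/2))/(2*s + 7)
  Re(s) > -7/2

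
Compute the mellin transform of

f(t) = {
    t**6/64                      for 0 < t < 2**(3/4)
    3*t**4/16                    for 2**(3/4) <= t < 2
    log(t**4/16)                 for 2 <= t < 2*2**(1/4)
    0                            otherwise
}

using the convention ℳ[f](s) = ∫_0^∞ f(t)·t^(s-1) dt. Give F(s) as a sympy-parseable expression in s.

2**(3*s/4)*(12*2**(s/4)*s**2*(s + 6) + 16*2**(s/4)*(s + 4)*(s + 6) + 4*2**(s/2)*s*(s + 4)*(s + 6)*log(2) - 16*2**(s/2)*(s + 4)*(s + 6) + sqrt(2)*s**2*(s + 4) - 6*s**2*(s + 6))/(4*s**2*(s + 4)*(s + 6))
  Re(s) > -6

undo the common scale on t: t**6 on [0, 2**(3/4)/2); 3*t**4 on [2**(3/4)/2, 1); log(t**4) on [1, 2**(1/4))
peel off the power substitution: t**3 on [0, sqrt(2)/2); 3*t**2 on [sqrt(2)/2, 1); log(t**2) on [1, sqrt(2))
reversing the power substitution: t**(3/2) on [0, 1/2); 3*t on [1/2, 1); log(t) on [1, 2)
f breaks at 2**(3/4), 2 into 3 integrals to sum
[0, 2**(3/4)) adds the kernel integral of t**6/64
for t in [2**(3/4), 2): the term is ∫ 3*t**4/16·t^(s-1)
segment [2, 2*2**(1/4)) carries log(t**4/16); integrate it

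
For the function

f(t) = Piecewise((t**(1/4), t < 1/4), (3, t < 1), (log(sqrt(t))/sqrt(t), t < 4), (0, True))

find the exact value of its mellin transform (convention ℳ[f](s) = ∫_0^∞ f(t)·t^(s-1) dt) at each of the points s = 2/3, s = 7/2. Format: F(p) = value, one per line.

F(2/3) = -18*2**(1/3) - 9*2**(2/3)/8 + 3*2**(1/6)/11 + 6*2**(1/3)*log(2) + 45/2
F(7/2) = -1187/448 + sqrt(2)/960 + 64*log(2)/3

strip the shared t-power: t**(5/4) on [0, 1/4); 3*t on [1/4, 1); sqrt(t)*log(sqrt(t)) on [1, 4)
invert the power substitution to get t**(5/2) on [0, 1/2); 3*t**2 on [1/2, 1); t*log(t) on [1, 2)
strip the shared t-power: t**(3/2) on [0, 1/2); 3*t on [1/2, 1); log(t) on [1, 2)
f breaks at 1/4, 1 into 3 integrals to sum
for t in [0, 1/4): the term is ∫ t**(1/4)·t^(s-1)
the [1/4, 1) slice contributes ∫ 3·t^(s-1) dt
[1, 4) adds the kernel integral of log(sqrt(t))/sqrt(t)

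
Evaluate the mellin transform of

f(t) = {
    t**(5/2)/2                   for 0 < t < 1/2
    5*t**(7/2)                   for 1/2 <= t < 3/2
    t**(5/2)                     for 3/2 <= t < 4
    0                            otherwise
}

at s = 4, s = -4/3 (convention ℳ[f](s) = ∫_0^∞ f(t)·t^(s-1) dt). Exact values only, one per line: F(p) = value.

split f at 1/2, 3/2: ℳ[f](s) collects 3 kernel integrals
on [0, 1/2): add ∫ t**(5/2)/2·t^(s-1) dt
on [1/2, 3/2) integrate f = 5*t**(7/2) against the kernel
∫ over [3/2, 4) of t**(5/2)·t^(s-1) joins the sum

F(4) = -5*sqrt(2)/2496 + 8019*sqrt(6)/1664 + 16384/13
F(-4/3) = -33*2**(5/6)/182 + 711*2**(5/6)*3**(1/6)/364 + 24*2**(1/3)/7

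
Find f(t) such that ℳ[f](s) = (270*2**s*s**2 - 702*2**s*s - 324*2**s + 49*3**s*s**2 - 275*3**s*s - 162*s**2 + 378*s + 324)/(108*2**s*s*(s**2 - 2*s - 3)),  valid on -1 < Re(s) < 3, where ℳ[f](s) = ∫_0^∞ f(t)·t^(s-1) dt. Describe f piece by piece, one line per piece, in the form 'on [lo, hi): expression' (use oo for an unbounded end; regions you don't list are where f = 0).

breakpoints 1/2, 1, 3/2: one integral from each of the 4 segments
over [0, 1/2), the kernel integral of t enters the sum
on [1/2, 1): add ∫ (2*t + 1)·t^(s-1) dt
on [1, 3/2) integrate f = t/2 against the kernel
on [3/2, ∞): add ∫ t**(-3)·t^(s-1) dt

on [0, 1/2): t
on [1/2, 1): 2*t + 1
on [1, 3/2): t/2
on [3/2, oo): t**(-3)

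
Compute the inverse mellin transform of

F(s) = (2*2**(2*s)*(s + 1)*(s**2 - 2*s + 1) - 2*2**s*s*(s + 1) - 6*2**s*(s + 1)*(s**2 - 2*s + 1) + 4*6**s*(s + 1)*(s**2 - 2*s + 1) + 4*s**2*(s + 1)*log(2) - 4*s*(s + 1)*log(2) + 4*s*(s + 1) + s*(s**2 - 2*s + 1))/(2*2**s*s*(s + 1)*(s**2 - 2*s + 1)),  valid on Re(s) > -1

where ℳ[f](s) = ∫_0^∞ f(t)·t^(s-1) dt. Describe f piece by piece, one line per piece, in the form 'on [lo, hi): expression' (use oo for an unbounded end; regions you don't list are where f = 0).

on [0, 1/2): t
on [1/2, 1): log(t)/t
on [1, 2): 3
on [2, 3): 2

summing 4 kernel integrals split by 1/2, 1, 2 yields ℳ[f](s)
on [0, 1/2): add ∫ t·t^(s-1) dt
[1/2, 1) adds the kernel integral of log(t)/t
over [1, 2), the kernel integral of 3 enters the sum
[2, 3) adds the kernel integral of 2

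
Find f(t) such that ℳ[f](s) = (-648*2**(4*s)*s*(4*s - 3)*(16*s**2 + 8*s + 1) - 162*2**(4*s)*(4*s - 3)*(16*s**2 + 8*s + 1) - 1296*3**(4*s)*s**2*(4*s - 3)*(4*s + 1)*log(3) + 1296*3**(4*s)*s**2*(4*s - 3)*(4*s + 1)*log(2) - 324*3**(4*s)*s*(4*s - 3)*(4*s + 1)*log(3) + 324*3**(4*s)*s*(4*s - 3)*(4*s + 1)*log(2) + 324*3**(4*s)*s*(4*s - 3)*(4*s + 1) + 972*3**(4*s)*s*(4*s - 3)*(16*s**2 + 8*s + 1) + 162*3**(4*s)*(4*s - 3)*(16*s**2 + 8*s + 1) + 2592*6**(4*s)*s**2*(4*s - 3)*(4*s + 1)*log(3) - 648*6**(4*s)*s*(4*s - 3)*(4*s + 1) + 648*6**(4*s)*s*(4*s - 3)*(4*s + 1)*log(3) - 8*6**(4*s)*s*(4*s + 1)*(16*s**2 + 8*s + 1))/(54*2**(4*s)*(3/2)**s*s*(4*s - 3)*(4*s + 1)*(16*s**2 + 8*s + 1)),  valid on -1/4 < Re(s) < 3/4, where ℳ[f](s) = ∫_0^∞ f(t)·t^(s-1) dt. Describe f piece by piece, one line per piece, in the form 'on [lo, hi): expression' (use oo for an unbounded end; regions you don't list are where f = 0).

on [0, 2/3): 2**(3/4)*3**(1/4)*t**(1/4)/2
on [2/3, 27/8): 2**(3/4)*3**(1/4)*t**(1/4)/2 + 3
on [27/8, 54): 2**(3/4)*3**(1/4)*t**(1/4)*log(2**(3/4)*3**(1/4)*t**(1/4)/2)/2
on [54, oo): 2**(3/4)*3**(1/4)/(3*t**(3/4))

invert the common scale on t to get t**(1/4) on [0, 1); t**(1/4) + 3 on [1, 81/16); t**(1/4)*log(t**(1/4)) on [81/16, 81); …
the power substitution comes off first: sqrt(t) on [0, 1); sqrt(t) + 3 on [1, 9/4); sqrt(t)*log(sqrt(t)) on [9/4, 9); …
reversing the power substitution: t on [0, 1); t + 3 on [1, 3/2); t*log(t) on [3/2, 3); …
along the cuts 2/3, 27/8, 54, ℳ[f](s) splits into 4 integrals
[0, 2/3) adds the kernel integral of 2**(3/4)*3**(1/4)*t**(1/4)/2
for t in [2/3, 27/8): the term is ∫ (2**(3/4)*3**(1/4)*t**(1/4)/2 + 3)·t^(s-1)
on [27/8, 54) integrate f = 2**(3/4)*3**(1/4)*t**(1/4)*log(2**(3/4)*3**(1/4)*t**(1/4)/2)/2 against the kernel
piece [54, ∞): integrate 2**(3/4)*3**(1/4)/(3*t**(3/4)) against the kernel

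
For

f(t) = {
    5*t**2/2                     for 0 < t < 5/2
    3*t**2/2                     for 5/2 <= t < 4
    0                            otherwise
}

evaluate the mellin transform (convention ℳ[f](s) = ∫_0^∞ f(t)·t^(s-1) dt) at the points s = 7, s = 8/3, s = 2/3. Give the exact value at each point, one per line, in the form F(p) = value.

decompose at 5/2; ℳ[f](s) sums the 2 pieces' integrals
over [0, 5/2), the kernel integral of 5*t**2/2 enters the sum
segment [5/2, 4) carries 3*t**2/2; integrate it

F(7) = 203279717/4608
F(8/3) = 3*2**(1/3)*(625*5**(2/3) + 24576)/448
F(2/3) = 2**(1/3)*(75*5**(2/3)/64 + 18)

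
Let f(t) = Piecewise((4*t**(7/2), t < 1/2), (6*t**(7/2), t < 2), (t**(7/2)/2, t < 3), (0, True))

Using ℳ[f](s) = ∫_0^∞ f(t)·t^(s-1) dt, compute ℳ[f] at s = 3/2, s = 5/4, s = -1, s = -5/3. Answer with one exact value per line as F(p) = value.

f breaks at 1/2, 2 into 3 integrals to sum
segment 0 to 1/2 holds 4*t**(7/2); add its integral
the [1/2, 2) slice contributes ∫ 6*t**(7/2)·t^(s-1) dt
∫ over [2, 3) of t**(7/2)/2·t^(s-1) joins the sum

F(3/2) = 4759/80
F(5/4) = -2**(1/4)/76 + 162*3**(3/4)/19 + 352*2**(3/4)/19
F(-1) = 9*sqrt(3)/5 + 87*sqrt(2)/10
F(-5/3) = -3*2**(1/6)/11 + 9*3**(5/6)/11 + 6*2**(5/6)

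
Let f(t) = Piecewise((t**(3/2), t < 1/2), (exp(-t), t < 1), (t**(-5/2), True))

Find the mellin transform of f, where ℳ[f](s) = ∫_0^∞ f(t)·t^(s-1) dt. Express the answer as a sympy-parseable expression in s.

cuts at 1/2, 1: linearity sums the 3 kernel integrals
∫ over [0, 1/2) of t**(3/2)·t^(s-1) joins the sum
∫ over [1/2, 1) of exp(-t)·t^(s-1) joins the sum
on [1, ∞): add ∫ t**(-5/2)·t^(s-1) dt

(2*2**s*(2*s - 5)*(2*s + 3)*uppergamma(s, 1/2) - 2*2**s*(2*s - 5)*(2*s + 3)*uppergamma(s, 1) - 4*2**s*(2*s + 3) + sqrt(2)*(2*s - 5))/(2*2**s*(2*s - 5)*(2*s + 3))
  -3/2 < Re(s) < 5/2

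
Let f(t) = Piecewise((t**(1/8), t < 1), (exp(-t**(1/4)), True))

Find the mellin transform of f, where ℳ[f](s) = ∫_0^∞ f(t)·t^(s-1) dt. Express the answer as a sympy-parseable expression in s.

4*((8*s + 1)*uppergamma(4*s, 1) + 2)/(8*s + 1)
  Re(s) > -1/8

invert the power substitution to get t**(1/4) on [0, 1); exp(-sqrt(t)) on [1, ∞)
strip the power substitution: sqrt(t) on [0, 1); exp(-t) on [1, ∞)
treat the 2 regions marked off by 1 separately and sum
for t in [0, 1): the term is ∫ t**(1/8)·t^(s-1)
between 1 and ∞ the integrand is exp(-t**(1/4))·t^(s-1)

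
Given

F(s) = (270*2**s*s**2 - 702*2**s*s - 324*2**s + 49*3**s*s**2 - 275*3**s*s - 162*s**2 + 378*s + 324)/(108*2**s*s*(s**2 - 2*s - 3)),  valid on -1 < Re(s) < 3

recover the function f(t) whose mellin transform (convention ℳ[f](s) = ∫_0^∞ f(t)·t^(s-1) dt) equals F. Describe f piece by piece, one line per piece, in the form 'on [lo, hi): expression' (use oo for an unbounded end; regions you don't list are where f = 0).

breakpoints 1/2, 1, 3/2: one integral from each of the 4 segments
over [0, 1/2), the kernel integral of t enters the sum
∫ over [1/2, 1) of (2*t + 1)·t^(s-1) joins the sum
∫ t/2·t^(s-1) over [1, 3/2)
∫ over [3/2, ∞) of t**(-3)·t^(s-1) joins the sum

on [0, 1/2): t
on [1/2, 1): 2*t + 1
on [1, 3/2): t/2
on [3/2, oo): t**(-3)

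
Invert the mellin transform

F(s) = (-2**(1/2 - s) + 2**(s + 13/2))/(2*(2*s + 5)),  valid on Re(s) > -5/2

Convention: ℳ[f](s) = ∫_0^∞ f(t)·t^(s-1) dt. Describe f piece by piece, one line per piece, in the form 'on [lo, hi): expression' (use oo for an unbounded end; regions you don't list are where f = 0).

along the cuts 1/2, ℳ[f](s) splits into 2 integrals
between 0 and 1/2 the integrand is 2*t**(5/2)·t^(s-1)
piece [1/2, 2): integrate 4*t**(5/2) against the kernel

on [0, 1/2): 2*t**(5/2)
on [1/2, 2): 4*t**(5/2)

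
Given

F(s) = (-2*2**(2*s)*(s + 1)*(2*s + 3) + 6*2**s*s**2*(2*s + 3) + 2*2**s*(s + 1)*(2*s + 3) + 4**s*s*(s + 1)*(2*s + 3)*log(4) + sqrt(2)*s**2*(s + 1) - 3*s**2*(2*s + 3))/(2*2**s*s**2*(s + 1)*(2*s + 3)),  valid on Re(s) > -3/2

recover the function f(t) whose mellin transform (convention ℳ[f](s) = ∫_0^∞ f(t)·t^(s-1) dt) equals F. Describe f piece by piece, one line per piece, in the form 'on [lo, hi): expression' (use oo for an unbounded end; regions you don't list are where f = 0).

summing 3 kernel integrals split by 1/2, 1 yields ℳ[f](s)
on [0, 1/2): add ∫ t**(3/2)·t^(s-1) dt
the [1/2, 1) slice contributes ∫ 3*t·t^(s-1) dt
over [1, 2), the kernel integral of log(t) enters the sum

on [0, 1/2): t**(3/2)
on [1/2, 1): 3*t
on [1, 2): log(t)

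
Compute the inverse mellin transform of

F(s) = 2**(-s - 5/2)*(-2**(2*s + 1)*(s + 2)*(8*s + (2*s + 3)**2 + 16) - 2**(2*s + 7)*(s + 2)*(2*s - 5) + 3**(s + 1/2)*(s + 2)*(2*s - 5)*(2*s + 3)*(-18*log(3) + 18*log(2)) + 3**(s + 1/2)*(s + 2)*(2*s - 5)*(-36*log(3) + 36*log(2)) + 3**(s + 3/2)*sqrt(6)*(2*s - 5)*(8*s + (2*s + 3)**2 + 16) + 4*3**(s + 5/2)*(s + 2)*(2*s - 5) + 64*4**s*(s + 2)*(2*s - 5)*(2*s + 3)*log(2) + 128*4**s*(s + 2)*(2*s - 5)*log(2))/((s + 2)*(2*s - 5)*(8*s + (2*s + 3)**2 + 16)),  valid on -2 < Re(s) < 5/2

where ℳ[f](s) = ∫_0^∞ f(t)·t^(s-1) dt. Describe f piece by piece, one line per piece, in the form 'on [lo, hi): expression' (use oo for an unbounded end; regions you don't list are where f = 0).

on [0, 3/2): t**2
on [3/2, 2): t**(5/2)*log(t)
on [2, oo): t**(-5/2)

remove the shared t-power first: t on [0, 3/2); t**(3/2)*log(t) on [3/2, 2); t**(-7/2) on [2, ∞)
the shared t-power comes off first: sqrt(t) on [0, 3/2); t*log(t) on [3/2, 2); t**(-4) on [2, ∞)
slice at 3/2, 2, transform all 3 pieces, and sum them
[0, 3/2) adds the kernel integral of t**2
the [3/2, 2) slice contributes ∫ t**(5/2)*log(t)·t^(s-1) dt
on [2, ∞): add ∫ t**(-5/2)·t^(s-1) dt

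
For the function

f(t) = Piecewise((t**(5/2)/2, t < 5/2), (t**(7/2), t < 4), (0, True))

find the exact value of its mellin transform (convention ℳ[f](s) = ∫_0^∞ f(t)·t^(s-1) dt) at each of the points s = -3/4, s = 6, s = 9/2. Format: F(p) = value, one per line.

F(-3/4) = -60*2**(1/4)*5**(3/4)/77 + 128*sqrt(2)/11
F(6) = 1048576/19 - 12890625*sqrt(10)/82688
F(9/2) = 115331137/14336

treat the 2 regions marked off by 5/2 separately and sum
the [0, 5/2) slice contributes ∫ t**(5/2)/2·t^(s-1) dt
between 5/2 and 4 the integrand is t**(7/2)·t^(s-1)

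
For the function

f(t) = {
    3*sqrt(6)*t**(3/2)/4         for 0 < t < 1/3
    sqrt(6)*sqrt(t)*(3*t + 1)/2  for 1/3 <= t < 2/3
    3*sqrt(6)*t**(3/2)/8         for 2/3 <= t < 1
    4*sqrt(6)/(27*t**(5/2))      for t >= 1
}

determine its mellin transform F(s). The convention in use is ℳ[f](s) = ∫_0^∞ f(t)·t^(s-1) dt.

(2160*2**s*s**2 - 3456*2**s*s - 4860*2**s + 196*3**s*sqrt(6)*s**2 - 904*3**s*sqrt(6)*s - 501*3**s*sqrt(6) - 648*sqrt(2)*s**2 + 864*sqrt(2)*s + 1890*sqrt(2))/(108*3**s*(8*s**3 - 4*s**2 - 34*s - 15))
  -3/2 < Re(s) < 5/2

back out the common scale on t: t**(3/2) on [0, 1/2); sqrt(t)*(2*t + 1) on [1/2, 1); t**(3/2)/2 on [1, 3/2); …
peel off the shared t-power: t on [0, 1/2); 2*t + 1 on [1/2, 1); t/2 on [1, 3/2); …
decompose at 1/3, 2/3, 1; ℳ[f](s) sums the 4 pieces' integrals
the [0, 1/3) slice contributes ∫ 3*sqrt(6)*t**(3/2)/4·t^(s-1) dt
[1/3, 2/3) adds the kernel integral of sqrt(6)*sqrt(t)*(3*t + 1)/2
[2/3, 1) adds the kernel integral of 3*sqrt(6)*t**(3/2)/8
the [1, ∞) slice contributes ∫ 4*sqrt(6)/(27*t**(5/2))·t^(s-1) dt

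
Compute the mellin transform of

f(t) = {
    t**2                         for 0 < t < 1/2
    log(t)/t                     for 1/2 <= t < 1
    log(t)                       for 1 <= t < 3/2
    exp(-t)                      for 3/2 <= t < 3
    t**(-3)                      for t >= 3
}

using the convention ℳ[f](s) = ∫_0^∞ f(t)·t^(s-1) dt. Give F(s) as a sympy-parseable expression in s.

(108*2**s*s**2*(s - 3)*(s + 2)*(s**2 - 2*s + 1)*uppergamma(s, 3/2) - 108*2**s*s**2*(s - 3)*(s + 2)*(s**2 - 2*s + 1)*uppergamma(s, 3) - 108*2**s*s**2*(s - 3)*(s + 2) + 108*2**s*(s - 3)*(s + 2)*(s**2 - 2*s + 1) - 108*3**s*s*(s - 3)*(s + 2)*(s**2 - 2*s + 1)*log(2) + 108*3**s*s*(s - 3)*(s + 2)*(s**2 - 2*s + 1)*log(3) - 108*3**s*(s - 3)*(s + 2)*(s**2 - 2*s + 1) - 4*6**s*s**2*(s + 2)*(s**2 - 2*s + 1) + 216*s**3*(s - 3)*(s + 2)*log(2) - 216*s**2*(s - 3)*(s + 2)*log(2) + 216*s**2*(s - 3)*(s + 2) + 27*s**2*(s - 3)*(s**2 - 2*s + 1))/(108*2**s*s**2*(s - 3)*(s + 2)*(s**2 - 2*s + 1))
  -2 < Re(s) < 3

split f at 1/2, 1, 3/2, 3: ℳ[f](s) collects 5 kernel integrals
for t in [0, 1/2): the term is ∫ t**2·t^(s-1)
∫ log(t)/t·t^(s-1) over [1/2, 1)
segment 1 to 3/2 holds log(t); add its integral
[3/2, 3) adds the kernel integral of exp(-t)
segment 3 to ∞ holds t**(-3); add its integral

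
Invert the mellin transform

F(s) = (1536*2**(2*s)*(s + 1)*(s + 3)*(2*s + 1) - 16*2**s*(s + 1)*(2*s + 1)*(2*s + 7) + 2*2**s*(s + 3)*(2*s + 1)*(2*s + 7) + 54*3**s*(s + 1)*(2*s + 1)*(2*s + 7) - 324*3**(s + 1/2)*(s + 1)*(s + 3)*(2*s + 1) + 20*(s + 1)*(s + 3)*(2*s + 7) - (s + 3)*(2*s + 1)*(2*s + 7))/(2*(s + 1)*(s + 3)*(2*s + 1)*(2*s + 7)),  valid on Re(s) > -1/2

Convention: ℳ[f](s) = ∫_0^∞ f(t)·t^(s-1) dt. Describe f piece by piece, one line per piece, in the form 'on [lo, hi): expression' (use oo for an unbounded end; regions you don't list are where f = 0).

on [0, 1): 5*sqrt(t)
on [1, 2): t/2
on [2, 3): t**3
on [3, 4): 3*t**(7/2)

linearity at 1, 2, 3 turns ℳ[f](s) into 4 summed integrals
∫ over [0, 1) of 5*sqrt(t)·t^(s-1) joins the sum
for t in [1, 2): the term is ∫ t/2·t^(s-1)
between 2 and 3 the integrand is t**3·t^(s-1)
∫ 3*t**(7/2)·t^(s-1) over [3, 4)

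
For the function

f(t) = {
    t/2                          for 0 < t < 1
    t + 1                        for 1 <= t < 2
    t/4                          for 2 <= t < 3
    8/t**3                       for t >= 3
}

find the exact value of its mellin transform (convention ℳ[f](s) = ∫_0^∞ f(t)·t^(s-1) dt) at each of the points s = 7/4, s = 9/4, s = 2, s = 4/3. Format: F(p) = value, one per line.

remove the common scale on t first: t on [0, 1/2); 2*t + 1 on [1/2, 1); t/2 on [1, 3/2); …
treat the 4 regions marked off by 1, 2, 3 separately and sum
∫ t/2·t^(s-1) over [0, 1)
piece [1, 2): integrate (t + 1) against the kernel
for t in [2, 3): the term is ∫ t/4·t^(s-1)
[3, ∞) adds the kernel integral of 8/t**3

F(7/4) = -58/77 + 757*3**(3/4)/495 + 172*2**(3/4)/77
F(9/4) = -70/117 + 424*2**(1/4)/117 + 659*3**(1/4)/117
F(2) = 33/4
F(4/3) = -27/28 + 629*3**(1/3)/420 + 39*2**(1/3)/14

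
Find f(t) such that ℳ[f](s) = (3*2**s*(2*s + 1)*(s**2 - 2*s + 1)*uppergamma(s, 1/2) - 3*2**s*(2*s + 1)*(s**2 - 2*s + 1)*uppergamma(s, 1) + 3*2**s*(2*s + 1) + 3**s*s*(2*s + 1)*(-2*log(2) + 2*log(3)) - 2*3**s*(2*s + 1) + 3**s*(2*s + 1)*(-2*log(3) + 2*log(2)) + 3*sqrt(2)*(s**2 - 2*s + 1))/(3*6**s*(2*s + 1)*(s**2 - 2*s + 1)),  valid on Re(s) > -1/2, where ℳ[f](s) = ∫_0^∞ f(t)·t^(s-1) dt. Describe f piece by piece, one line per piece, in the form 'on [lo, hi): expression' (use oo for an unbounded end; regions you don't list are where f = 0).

undo the common scale on t: sqrt(t) on [0, 1/2); exp(-t) on [1/2, 1); log(t)/t on [1, 3/2)
f breaks at 1/6, 1/3 into 3 integrals to sum
segment 0 to 1/6 holds sqrt(3)*sqrt(t); add its integral
on [1/6, 1/3): add ∫ exp(-3*t)·t^(s-1) dt
between 1/3 and 1/2 the integrand is log(3*t)/(3*t)·t^(s-1)

on [0, 1/6): sqrt(3)*sqrt(t)
on [1/6, 1/3): exp(-3*t)
on [1/3, 1/2): log(3*t)/(3*t)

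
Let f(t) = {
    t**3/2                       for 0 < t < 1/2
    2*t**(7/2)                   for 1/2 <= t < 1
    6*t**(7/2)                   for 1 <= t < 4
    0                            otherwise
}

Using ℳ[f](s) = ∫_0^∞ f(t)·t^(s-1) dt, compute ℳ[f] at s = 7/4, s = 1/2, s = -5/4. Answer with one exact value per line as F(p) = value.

F(7/4) = -16/21 - 2**(3/4)/168 + 2**(1/4)/304 + 8192*sqrt(2)/7
F(1/2) = sqrt(2)/112 + 12255/32
F(-5/4) = -16/9 - 2**(3/4)/9 + 2**(1/4)/14 + 128*sqrt(2)/3

summing 3 kernel integrals split by 1/2, 1 yields ℳ[f](s)
on [0, 1/2): add ∫ t**3/2·t^(s-1) dt
on [1/2, 1) integrate f = 2*t**(7/2) against the kernel
on [1, 4): add ∫ 6*t**(7/2)·t^(s-1) dt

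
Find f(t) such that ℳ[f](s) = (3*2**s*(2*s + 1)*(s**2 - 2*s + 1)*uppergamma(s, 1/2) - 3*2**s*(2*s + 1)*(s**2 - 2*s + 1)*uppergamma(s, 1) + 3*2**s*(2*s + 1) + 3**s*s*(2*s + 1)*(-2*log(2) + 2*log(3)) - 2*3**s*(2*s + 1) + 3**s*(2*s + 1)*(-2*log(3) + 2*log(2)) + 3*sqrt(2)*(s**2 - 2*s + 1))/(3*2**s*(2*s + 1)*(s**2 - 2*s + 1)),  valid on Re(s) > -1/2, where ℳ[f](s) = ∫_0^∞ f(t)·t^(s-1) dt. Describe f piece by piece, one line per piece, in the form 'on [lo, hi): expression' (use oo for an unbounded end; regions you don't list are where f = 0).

cuts at 1/2, 1: linearity sums the 3 kernel integrals
for t in [0, 1/2): the term is ∫ sqrt(t)·t^(s-1)
segment 1/2 to 1 holds exp(-t); add its integral
the [1, 3/2) slice contributes ∫ log(t)/t·t^(s-1) dt

on [0, 1/2): sqrt(t)
on [1/2, 1): exp(-t)
on [1, 3/2): log(t)/t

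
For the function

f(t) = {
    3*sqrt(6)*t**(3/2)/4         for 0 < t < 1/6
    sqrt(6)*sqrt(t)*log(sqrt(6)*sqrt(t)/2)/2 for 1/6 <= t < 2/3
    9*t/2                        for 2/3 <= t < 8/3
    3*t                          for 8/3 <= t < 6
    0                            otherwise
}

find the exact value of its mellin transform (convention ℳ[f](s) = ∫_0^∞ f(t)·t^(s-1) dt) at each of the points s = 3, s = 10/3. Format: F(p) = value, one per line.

back out the common scale on t: t**(3/2) on [0, 1/4); sqrt(t)*log(sqrt(t)) on [1/4, 1); 3*t on [1, 4); …
invert the shared t-power to get sqrt(t) on [0, 1/4); log(sqrt(t))/sqrt(t) on [1/4, 1); 3 on [1, 4); …
back out the power substitution: t on [0, 1/2); log(t)/t on [1/2, 1); 3 on [1, 2); …
cuts at 1/6, 2/3, 8/3: linearity sums the 4 kernel integrals
[0, 1/6) adds the kernel integral of 3*sqrt(6)*t**(3/2)/4
segment [1/6, 2/3) carries sqrt(6)*sqrt(t)*log(sqrt(6)*sqrt(t)/2)/2; integrate it
segment [2/3, 8/3) carries 9*t/2; integrate it
piece [8/3, 6): integrate 3*t against the kernel

F(3) = log(2)/1512 + 377491477/381024
F(10/3) = 6**(2/3)*(-12360960*2**(2/3) + 11401 + 34684*log(2) + 2010775552*2**(1/3) + 51533978112*6**(2/3))/344620224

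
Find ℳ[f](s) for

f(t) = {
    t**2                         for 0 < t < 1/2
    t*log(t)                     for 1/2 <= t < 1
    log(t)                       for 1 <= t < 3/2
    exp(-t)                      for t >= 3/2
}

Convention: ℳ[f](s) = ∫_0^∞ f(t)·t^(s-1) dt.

(4*2**s*s**2*(s + 2)*(s**2 + 2*s + 1)*uppergamma(s, 3/2) - 4*2**s*s**2*(s + 2) + 4*2**s*(s + 2)*(s**2 + 2*s + 1) + 3**s*s*(s + 2)*(-4*log(2) + 4*log(3))*(s**2 + 2*s + 1) - 4*3**s*(s + 2)*(s**2 + 2*s + 1) + s**3*(s + 2)*log(4) + s**2*(s + 2)*log(4) + 2*s**2*(s + 2) + s**2*(s**2 + 2*s + 1))/(4*2**s*s**2*(s + 2)*(s**2 + 2*s + 1))
  Re(s) > -2

the 4 pieces separated at 1/2, 1, 3/2 each add one integral
segment [0, 1/2) carries t**2; integrate it
over [1/2, 1), the kernel integral of t*log(t) enters the sum
[1, 3/2) adds the kernel integral of log(t)
piece [3/2, ∞): integrate exp(-t) against the kernel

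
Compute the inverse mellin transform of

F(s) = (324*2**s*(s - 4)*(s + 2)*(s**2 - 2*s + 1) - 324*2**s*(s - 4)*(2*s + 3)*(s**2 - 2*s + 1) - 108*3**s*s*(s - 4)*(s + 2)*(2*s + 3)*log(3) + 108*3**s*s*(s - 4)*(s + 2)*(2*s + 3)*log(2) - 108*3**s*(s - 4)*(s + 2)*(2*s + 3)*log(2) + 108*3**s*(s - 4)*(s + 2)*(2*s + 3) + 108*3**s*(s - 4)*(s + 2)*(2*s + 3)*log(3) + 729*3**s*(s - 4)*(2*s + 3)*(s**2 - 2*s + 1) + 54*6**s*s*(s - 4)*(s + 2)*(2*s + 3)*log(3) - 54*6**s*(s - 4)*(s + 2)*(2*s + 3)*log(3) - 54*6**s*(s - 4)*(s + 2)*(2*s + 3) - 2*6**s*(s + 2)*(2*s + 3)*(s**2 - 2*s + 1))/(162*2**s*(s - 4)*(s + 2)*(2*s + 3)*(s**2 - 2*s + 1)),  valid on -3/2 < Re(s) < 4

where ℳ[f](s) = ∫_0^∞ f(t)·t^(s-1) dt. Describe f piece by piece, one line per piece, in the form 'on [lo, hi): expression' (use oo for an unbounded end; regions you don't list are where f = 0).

treat the 4 regions marked off by 1, 3/2, 3 separately and sum
for t in [0, 1): the term is ∫ t**(3/2)·t^(s-1)
the [1, 3/2) slice contributes ∫ 2*t**2·t^(s-1) dt
[3/2, 3) adds the kernel integral of log(t)/t
piece [3, ∞): integrate t**(-4) against the kernel

on [0, 1): t**(3/2)
on [1, 3/2): 2*t**2
on [3/2, 3): log(t)/t
on [3, oo): t**(-4)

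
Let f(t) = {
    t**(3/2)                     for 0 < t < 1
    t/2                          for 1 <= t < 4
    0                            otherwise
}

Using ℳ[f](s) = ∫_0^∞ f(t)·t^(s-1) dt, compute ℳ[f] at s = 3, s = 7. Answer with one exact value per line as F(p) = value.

F(3) = 2311/72
F(7) = 1114127/272

undo the power substitution: t**3 on [0, 1); t**2/2 on [1, 2)
reversing the shared t-power: t on [0, 1); 1/2 on [1, 2)
summing 2 kernel integrals split by 1 yields ℳ[f](s)
between 0 and 1 the integrand is t**(3/2)·t^(s-1)
∫ over [1, 4) of t/2·t^(s-1) joins the sum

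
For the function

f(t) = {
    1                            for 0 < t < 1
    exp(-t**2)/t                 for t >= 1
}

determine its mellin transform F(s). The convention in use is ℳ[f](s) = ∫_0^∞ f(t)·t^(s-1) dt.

the shared t-power comes off first: t on [0, 1); exp(-t**2) on [1, ∞)
reversing the power substitution: sqrt(t) on [0, 1); exp(-t) on [1, ∞)
linearity at 1 turns ℳ[f](s) into 2 summed integrals
∫ over [0, 1) of 1·t^(s-1) joins the sum
∫ exp(-t**2)/t·t^(s-1) over [1, ∞)

(s*uppergamma(s/2 - 1/2, 1)/2 + 1)/s
  Re(s) > 0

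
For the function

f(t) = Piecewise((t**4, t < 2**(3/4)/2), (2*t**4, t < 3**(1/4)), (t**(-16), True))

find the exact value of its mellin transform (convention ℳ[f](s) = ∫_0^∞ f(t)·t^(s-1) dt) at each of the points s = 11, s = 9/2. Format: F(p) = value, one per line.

F(11) = 2**(1/4)*(-3 + 1304*6**(3/4))/720
F(9/2) = 2**(7/8)*(-621 + 44780*6**(1/8))/42228

strip the power substitution: t**2 on [0, sqrt(2)/2); 2*t**2 on [sqrt(2)/2, sqrt(3)); t**(-8) on [sqrt(3), ∞)
undo the power substitution: t on [0, 1/2); 2*t on [1/2, 3); t**(-4) on [3, ∞)
breakpoints 2**(3/4)/2, 3**(1/4): one integral from each of the 3 segments
on [0, 2**(3/4)/2) integrate f = t**4 against the kernel
segment [2**(3/4)/2, 3**(1/4)) carries 2*t**4; integrate it
the [3**(1/4), ∞) slice contributes ∫ t**(-16)·t^(s-1) dt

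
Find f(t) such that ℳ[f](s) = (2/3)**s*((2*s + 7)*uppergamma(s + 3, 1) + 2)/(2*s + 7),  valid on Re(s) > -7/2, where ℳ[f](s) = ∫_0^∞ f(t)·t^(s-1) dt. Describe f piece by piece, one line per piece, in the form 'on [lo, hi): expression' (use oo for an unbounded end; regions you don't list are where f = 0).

on [0, 2/3): 27*sqrt(6)*t**(7/2)/16
on [2/3, oo): 27*t**3*exp(-3*t/2)/8

peel off the common scale on t: t**(7/2) on [0, 1); t**3*exp(-t) on [1, ∞)
strip the shared t-power: t**(3/2) on [0, 1); t*exp(-t) on [1, ∞)
strip the shared t-power: sqrt(t) on [0, 1); exp(-t) on [1, ∞)
cuts at 2/3: linearity sums the 2 kernel integrals
piece [0, 2/3): integrate 27*sqrt(6)*t**(7/2)/16 against the kernel
the [2/3, ∞) slice contributes ∫ 27*t**3*exp(-3*t/2)/8·t^(s-1) dt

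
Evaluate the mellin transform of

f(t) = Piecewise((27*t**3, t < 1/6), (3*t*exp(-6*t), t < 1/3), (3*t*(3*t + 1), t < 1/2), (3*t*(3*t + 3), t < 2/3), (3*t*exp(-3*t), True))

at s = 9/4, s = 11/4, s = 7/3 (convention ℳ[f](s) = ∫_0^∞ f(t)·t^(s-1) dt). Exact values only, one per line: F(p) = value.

F(9/4) = 6**(3/4)*(-77112*3**(1/4) - 20160*2**(1/4) - 4641*uppergamma(13/4, 2) + 221 + 4641*uppergamma(13/4, 1) + 37128*2**(1/4)*uppergamma(13/4, 2) + 413952*sqrt(2))/2004912
F(11/4) = 6**(1/4)*(-94392*3**(3/4) - 25024*2**(3/4) - 6555*uppergamma(15/4, 2) + 285 + 6555*uppergamma(15/4, 1) + 52440*2**(3/4)*uppergamma(15/4, 2) + 1024512*sqrt(2))/2831760
F(7/3) = 6**(2/3)*(-67392*3**(1/3) - 17664*2**(1/3) - 4160*uppergamma(10/3, 2) + 195 + 4160*uppergamma(10/3, 1) + 33280*2**(1/3)*uppergamma(10/3, 2) + 362496*2**(2/3))/1797120

the common scale on t comes off first: t**3 on [0, 1/2); t*exp(-2*t) on [1/2, 1); t*(t + 1) on [1, 3/2); …
peel off the shared t-power: t on [0, 1/2); exp(-2*t)/t on [1/2, 1); (t + 1)/t on [1, 3/2); …
invert the shared t-power to get t**2 on [0, 1/2); exp(-2*t) on [1/2, 1); t + 1 on [1, 3/2); …
linearity at 1/6, 1/3, 1/2, 2/3 turns ℳ[f](s) into 5 summed integrals
piece [0, 1/6): integrate 27*t**3 against the kernel
∫ 3*t*exp(-6*t)·t^(s-1) over [1/6, 1/3)
between 1/3 and 1/2 the integrand is 3*t*(3*t + 1)·t^(s-1)
∫ over [1/2, 2/3) of 3*t*(3*t + 3)·t^(s-1) joins the sum
segment [2/3, ∞) carries 3*t*exp(-3*t); integrate it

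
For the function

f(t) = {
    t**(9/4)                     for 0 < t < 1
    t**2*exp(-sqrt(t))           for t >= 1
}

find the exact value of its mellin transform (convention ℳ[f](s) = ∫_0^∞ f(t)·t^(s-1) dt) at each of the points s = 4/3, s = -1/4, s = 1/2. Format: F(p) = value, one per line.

reversing the shared t-power: t**(1/4) on [0, 1); exp(-sqrt(t)) on [1, ∞)
peel off the power substitution: sqrt(t) on [0, 1); exp(-t) on [1, ∞)
along the cuts 1, ℳ[f](s) splits into 2 integrals
[0, 1) adds the kernel integral of t**(9/4)
the [1, ∞) slice contributes ∫ t**2*exp(-sqrt(t))·t^(s-1) dt

F(4/3) = 12/43 + 2*uppergamma(20/3, 1)
F(-1/4) = (E*(2 + 15*sqrt(pi)*erfc(1)) + 58)*exp(-1)/4
F(1/2) = 4/11 + 130*exp(-1)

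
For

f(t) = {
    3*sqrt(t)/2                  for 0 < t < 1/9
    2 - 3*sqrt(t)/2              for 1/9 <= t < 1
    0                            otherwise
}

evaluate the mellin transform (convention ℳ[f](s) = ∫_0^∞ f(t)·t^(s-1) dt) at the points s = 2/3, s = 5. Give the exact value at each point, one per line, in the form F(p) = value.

the power substitution comes off first: 3*t/2 on [0, 1/3); 2 - 3*t/2 on [1/3, 1)
invert the common scale on t to get t on [0, 1/2); 2 - t on [1/2, 3/2)
breakpoints 1/9: one integral from each of the 2 segments
segment 0 to 1/9 holds 3*sqrt(t)/2; add its integral
on [1/9, 1): add ∫ (2 - 3*sqrt(t)/2)·t^(s-1) dt

F(2/3) = 12/7 - 5*3**(2/3)/21
F(5) = 137777/1082565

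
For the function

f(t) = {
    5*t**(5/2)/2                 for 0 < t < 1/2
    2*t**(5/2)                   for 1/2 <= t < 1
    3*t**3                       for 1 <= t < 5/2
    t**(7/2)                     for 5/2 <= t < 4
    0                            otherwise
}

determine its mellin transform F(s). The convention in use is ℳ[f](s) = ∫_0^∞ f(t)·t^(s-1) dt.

(2**(-s - 5/2)*(s + 3)*(2*s + 7) + 2*4**(s + 7/2)*(s + 3)*(2*s + 5) + 3*(5/2)**(s + 3)*(2*s + 5)*(2*s + 7) - 2*(5/2)**(s + 7/2)*(s + 3)*(2*s + 5) + 4*(s + 3)*(2*s + 7) - 3*(2*s + 5)*(2*s + 7))/((s + 3)*(2*s + 5)*(2*s + 7))
  Re(s) > -5/2

decompose at 1/2, 1, 5/2; ℳ[f](s) sums the 4 pieces' integrals
[0, 1/2) adds the kernel integral of 5*t**(5/2)/2
[1/2, 1) adds the kernel integral of 2*t**(5/2)
piece [1, 5/2): integrate 3*t**3 against the kernel
[5/2, 4) adds the kernel integral of t**(7/2)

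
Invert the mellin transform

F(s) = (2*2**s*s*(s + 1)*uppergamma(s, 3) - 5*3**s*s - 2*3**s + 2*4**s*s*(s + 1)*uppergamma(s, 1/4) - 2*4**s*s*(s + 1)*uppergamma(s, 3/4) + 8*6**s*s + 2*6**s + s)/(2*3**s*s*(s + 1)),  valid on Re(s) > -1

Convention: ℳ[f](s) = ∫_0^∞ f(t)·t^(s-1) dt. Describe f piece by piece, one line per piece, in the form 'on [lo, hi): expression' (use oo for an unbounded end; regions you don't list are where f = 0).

invert the common scale on t to get t on [0, 1/2); exp(-t/2) on [1/2, 3/2); t + 1 on [3/2, 3); …
linearity at 1/3, 1, 2 turns ℳ[f](s) into 4 summed integrals
∫ over [0, 1/3) of 3*t/2·t^(s-1) joins the sum
over [1/3, 1), the kernel integral of exp(-3*t/4) enters the sum
on [1, 2) integrate f = (3*t/2 + 1) against the kernel
∫ over [2, ∞) of exp(-3*t/2)·t^(s-1) joins the sum

on [0, 1/3): 3*t/2
on [1/3, 1): exp(-3*t/4)
on [1, 2): 3*t/2 + 1
on [2, oo): exp(-3*t/2)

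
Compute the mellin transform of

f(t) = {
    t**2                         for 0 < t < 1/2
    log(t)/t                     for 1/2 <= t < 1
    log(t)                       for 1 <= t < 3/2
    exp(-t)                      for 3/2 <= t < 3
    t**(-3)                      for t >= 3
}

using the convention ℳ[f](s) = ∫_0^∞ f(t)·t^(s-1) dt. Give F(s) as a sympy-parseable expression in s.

breakpoints 1/2, 1, 3/2, 3: one integral from each of the 5 segments
on [0, 1/2): add ∫ t**2·t^(s-1) dt
on [1/2, 1): add ∫ log(t)/t·t^(s-1) dt
[1, 3/2) adds the kernel integral of log(t)
piece [3/2, 3): integrate exp(-t) against the kernel
segment [3, ∞) carries t**(-3); integrate it

(108*2**s*s**2*(s - 3)*(s + 2)*(s**2 - 2*s + 1)*uppergamma(s, 3/2) - 108*2**s*s**2*(s - 3)*(s + 2)*(s**2 - 2*s + 1)*uppergamma(s, 3) - 108*2**s*s**2*(s - 3)*(s + 2) + 108*2**s*(s - 3)*(s + 2)*(s**2 - 2*s + 1) - 108*3**s*s*(s - 3)*(s + 2)*(s**2 - 2*s + 1)*log(2) + 108*3**s*s*(s - 3)*(s + 2)*(s**2 - 2*s + 1)*log(3) - 108*3**s*(s - 3)*(s + 2)*(s**2 - 2*s + 1) - 4*6**s*s**2*(s + 2)*(s**2 - 2*s + 1) + 216*s**3*(s - 3)*(s + 2)*log(2) - 216*s**2*(s - 3)*(s + 2)*log(2) + 216*s**2*(s - 3)*(s + 2) + 27*s**2*(s - 3)*(s**2 - 2*s + 1))/(108*2**s*s**2*(s - 3)*(s + 2)*(s**2 - 2*s + 1))
  -2 < Re(s) < 3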